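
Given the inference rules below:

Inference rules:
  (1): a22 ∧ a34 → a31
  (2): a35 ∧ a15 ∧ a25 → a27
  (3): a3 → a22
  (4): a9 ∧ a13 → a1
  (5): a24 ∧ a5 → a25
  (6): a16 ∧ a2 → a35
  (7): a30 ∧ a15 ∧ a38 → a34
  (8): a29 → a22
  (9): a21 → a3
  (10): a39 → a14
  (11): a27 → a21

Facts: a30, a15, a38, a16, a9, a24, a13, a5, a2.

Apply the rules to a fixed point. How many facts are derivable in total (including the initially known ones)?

18

Round 1: (4) [a9 ∧ a13 → a1]; (5) [a24 ∧ a5 → a25]; (6) [a16 ∧ a2 → a35]; (7) [a30 ∧ a15 ∧ a38 → a34]. Adds a1, a25, a35, a34.
Round 2: (2) [a35 ∧ a15 ∧ a25 → a27]. Adds a27.
Round 3: (11) [a27 → a21]. Adds a21.
Round 4: (9) [a21 → a3]. Adds a3.
Round 5: (3) [a3 → a22]. Adds a22.
Round 6: (1) [a22 ∧ a34 → a31]. Adds a31.
Closure: {a1, a13, a15, a16, a2, a21, a22, a24, a25, a27, a3, a30, a31, a34, a35, a38, a5, a9} — 18 facts.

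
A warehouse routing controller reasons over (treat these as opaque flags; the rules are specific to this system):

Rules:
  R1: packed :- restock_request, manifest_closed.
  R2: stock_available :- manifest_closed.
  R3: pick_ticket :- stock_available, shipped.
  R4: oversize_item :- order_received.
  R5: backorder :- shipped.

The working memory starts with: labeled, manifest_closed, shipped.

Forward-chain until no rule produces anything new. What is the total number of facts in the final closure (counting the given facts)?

Round 1: R2 [stock_available :- manifest_closed.]; R5 [backorder :- shipped.]. Adds stock_available, backorder.
Round 2: R3 [pick_ticket :- stock_available, shipped.]. Adds pick_ticket.
Closure: {backorder, labeled, manifest_closed, pick_ticket, shipped, stock_available} — 6 facts.

6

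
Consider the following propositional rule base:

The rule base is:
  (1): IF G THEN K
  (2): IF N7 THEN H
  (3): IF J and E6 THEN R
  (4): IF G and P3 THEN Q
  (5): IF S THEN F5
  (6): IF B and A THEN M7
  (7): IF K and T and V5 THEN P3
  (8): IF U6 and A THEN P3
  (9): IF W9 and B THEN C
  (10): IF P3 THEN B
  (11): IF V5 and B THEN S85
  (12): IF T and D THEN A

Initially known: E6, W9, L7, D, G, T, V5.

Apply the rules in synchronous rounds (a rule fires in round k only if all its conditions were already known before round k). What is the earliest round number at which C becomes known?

Round 1 — (1), (12), derive K, A.
Round 2 — (7), derive P3.
Round 3 — (4), (10), derive Q, B.
Round 4 — (6), (9), (11), derive M7, C, S85.
C first appears in round 4.

4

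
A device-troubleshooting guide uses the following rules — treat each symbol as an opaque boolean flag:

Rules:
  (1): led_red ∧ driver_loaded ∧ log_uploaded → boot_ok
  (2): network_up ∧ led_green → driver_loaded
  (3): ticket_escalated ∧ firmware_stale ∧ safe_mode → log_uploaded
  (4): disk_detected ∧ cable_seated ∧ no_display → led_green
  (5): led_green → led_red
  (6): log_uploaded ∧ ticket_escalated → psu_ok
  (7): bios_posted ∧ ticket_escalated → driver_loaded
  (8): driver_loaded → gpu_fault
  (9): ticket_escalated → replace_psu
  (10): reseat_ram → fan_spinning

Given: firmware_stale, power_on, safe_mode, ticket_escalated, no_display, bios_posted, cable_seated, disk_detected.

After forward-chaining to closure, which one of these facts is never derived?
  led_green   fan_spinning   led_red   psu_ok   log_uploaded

Round 1 fires (3), (4), (7), (9), giving log_uploaded, led_green, driver_loaded, replace_psu.
Round 2 fires (5), (6), (8), giving led_red, psu_ok, gpu_fault.
Round 3 fires (1), giving boot_ok.
Derived: psu_ok (round 2), led_red (round 2), log_uploaded (round 1), led_green (round 1). fan_spinning never appears in any round.

fan_spinning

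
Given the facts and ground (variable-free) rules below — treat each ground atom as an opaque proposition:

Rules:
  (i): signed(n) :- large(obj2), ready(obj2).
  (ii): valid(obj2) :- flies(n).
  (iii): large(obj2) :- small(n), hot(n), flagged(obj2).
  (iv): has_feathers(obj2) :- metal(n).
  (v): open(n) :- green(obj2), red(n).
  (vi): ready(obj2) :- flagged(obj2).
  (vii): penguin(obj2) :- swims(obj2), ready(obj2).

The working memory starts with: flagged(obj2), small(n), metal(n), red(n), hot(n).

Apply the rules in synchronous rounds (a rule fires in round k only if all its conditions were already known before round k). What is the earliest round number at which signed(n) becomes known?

Round 1: (iii) [large(obj2) :- small(n), hot(n), flagged(obj2).]; (iv) [has_feathers(obj2) :- metal(n).]; (vi) [ready(obj2) :- flagged(obj2).]. Adds large(obj2), has_feathers(obj2), ready(obj2).
Round 2: (i) [signed(n) :- large(obj2), ready(obj2).]. Adds signed(n).
signed(n) first appears in round 2.

2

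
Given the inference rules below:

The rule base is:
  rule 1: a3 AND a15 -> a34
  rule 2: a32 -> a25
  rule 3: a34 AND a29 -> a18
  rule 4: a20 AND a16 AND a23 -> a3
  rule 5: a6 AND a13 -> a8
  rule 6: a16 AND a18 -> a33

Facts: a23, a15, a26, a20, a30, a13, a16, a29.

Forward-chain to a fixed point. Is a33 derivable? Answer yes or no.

Round 1 — rule 4, derive a3.
Round 2 — rule 1, derive a34.
Round 3 — rule 3, derive a18.
Round 4 — rule 6, derive a33.
a33 appears in round 4, so it is derivable.

yes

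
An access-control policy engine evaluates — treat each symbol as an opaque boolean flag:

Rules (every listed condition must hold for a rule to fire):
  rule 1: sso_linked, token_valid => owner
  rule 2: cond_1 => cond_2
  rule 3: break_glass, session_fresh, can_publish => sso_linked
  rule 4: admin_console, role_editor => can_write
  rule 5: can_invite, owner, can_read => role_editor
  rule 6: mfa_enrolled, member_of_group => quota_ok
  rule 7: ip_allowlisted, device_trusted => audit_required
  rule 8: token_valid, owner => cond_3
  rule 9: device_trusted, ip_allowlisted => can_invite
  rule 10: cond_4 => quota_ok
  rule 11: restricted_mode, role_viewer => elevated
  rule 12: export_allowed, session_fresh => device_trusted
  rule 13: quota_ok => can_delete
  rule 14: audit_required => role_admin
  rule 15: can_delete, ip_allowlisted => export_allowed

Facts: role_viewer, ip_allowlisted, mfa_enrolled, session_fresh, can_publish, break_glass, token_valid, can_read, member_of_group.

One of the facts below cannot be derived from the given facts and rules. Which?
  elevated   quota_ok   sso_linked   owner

Round 1: rule 3 [break_glass, session_fresh, can_publish => sso_linked]; rule 6 [mfa_enrolled, member_of_group => quota_ok]. Adds sso_linked, quota_ok.
Round 2: rule 1 [sso_linked, token_valid => owner]; rule 13 [quota_ok => can_delete]. Adds owner, can_delete.
Round 3: rule 8 [token_valid, owner => cond_3]; rule 15 [can_delete, ip_allowlisted => export_allowed]. Adds cond_3, export_allowed.
Round 4: rule 12 [export_allowed, session_fresh => device_trusted]. Adds device_trusted.
Round 5: rule 7 [ip_allowlisted, device_trusted => audit_required]; rule 9 [device_trusted, ip_allowlisted => can_invite]. Adds audit_required, can_invite.
Round 6: rule 5 [can_invite, owner, can_read => role_editor]; rule 14 [audit_required => role_admin]. Adds role_editor, role_admin.
Derived: quota_ok (round 1), sso_linked (round 1), owner (round 2). elevated never appears in any round.

elevated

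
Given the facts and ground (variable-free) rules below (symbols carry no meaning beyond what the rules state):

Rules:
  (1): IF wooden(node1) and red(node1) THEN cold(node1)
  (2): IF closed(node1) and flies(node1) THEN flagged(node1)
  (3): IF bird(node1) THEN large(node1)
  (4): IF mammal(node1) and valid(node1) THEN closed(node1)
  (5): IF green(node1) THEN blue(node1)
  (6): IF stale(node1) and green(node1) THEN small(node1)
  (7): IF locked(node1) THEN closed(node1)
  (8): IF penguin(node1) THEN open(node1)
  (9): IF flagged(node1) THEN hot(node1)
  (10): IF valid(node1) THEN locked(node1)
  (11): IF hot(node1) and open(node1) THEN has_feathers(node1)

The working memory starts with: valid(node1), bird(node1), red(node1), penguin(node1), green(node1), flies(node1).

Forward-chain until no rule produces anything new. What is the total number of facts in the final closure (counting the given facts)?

Round 1: (3) [IF bird(node1) THEN large(node1)]; (5) [IF green(node1) THEN blue(node1)]; (8) [IF penguin(node1) THEN open(node1)]; (10) [IF valid(node1) THEN locked(node1)]. Adds large(node1), blue(node1), open(node1), locked(node1).
Round 2: (7) [IF locked(node1) THEN closed(node1)]. Adds closed(node1).
Round 3: (2) [IF closed(node1) and flies(node1) THEN flagged(node1)]. Adds flagged(node1).
Round 4: (9) [IF flagged(node1) THEN hot(node1)]. Adds hot(node1).
Round 5: (11) [IF hot(node1) and open(node1) THEN has_feathers(node1)]. Adds has_feathers(node1).
Closure: {bird(node1), blue(node1), closed(node1), flagged(node1), flies(node1), green(node1), has_feathers(node1), hot(node1), large(node1), locked(node1), open(node1), penguin(node1), red(node1), valid(node1)} — 14 facts.

14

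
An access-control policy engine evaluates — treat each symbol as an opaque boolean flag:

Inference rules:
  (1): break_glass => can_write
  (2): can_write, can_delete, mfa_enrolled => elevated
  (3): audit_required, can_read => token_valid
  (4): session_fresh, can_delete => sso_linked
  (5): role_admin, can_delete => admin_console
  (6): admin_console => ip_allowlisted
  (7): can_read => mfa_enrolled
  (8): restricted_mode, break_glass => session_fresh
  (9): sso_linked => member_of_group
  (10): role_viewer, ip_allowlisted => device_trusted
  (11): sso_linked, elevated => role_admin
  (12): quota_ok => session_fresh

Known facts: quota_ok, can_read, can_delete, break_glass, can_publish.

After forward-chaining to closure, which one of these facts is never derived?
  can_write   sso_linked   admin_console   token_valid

token_valid

[1] (1) [break_glass => can_write]; (7) [can_read => mfa_enrolled]; (12) [quota_ok => session_fresh]. ⇒ new: can_write, mfa_enrolled, session_fresh.
[2] (2) [can_write, can_delete, mfa_enrolled => elevated]; (4) [session_fresh, can_delete => sso_linked]. ⇒ new: elevated, sso_linked.
[3] (9) [sso_linked => member_of_group]; (11) [sso_linked, elevated => role_admin]. ⇒ new: member_of_group, role_admin.
[4] (5) [role_admin, can_delete => admin_console]. ⇒ new: admin_console.
[5] (6) [admin_console => ip_allowlisted]. ⇒ new: ip_allowlisted.
Derived: sso_linked (round 2), can_write (round 1), admin_console (round 4). token_valid never appears in any round.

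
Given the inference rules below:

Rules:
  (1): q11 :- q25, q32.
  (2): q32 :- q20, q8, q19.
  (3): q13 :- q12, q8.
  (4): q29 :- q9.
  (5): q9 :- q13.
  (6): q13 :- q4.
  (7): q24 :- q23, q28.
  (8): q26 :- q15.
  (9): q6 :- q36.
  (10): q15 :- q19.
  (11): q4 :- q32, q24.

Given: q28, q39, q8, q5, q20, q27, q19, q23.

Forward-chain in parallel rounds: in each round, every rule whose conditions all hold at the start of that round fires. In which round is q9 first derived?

4

Round 1: (2) [q32 :- q20, q8, q19.]; (7) [q24 :- q23, q28.]; (10) [q15 :- q19.]. Adds q32, q24, q15.
Round 2: (8) [q26 :- q15.]; (11) [q4 :- q32, q24.]. Adds q26, q4.
Round 3: (6) [q13 :- q4.]. Adds q13.
Round 4: (5) [q9 :- q13.]. Adds q9.
q9 first appears in round 4.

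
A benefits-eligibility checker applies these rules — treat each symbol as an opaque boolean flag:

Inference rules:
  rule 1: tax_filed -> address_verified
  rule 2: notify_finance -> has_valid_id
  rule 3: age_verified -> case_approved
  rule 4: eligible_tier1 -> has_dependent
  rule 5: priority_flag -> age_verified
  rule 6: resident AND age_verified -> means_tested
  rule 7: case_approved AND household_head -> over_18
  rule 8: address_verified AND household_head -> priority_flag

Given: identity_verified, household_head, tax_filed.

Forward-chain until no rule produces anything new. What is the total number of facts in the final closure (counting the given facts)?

Round 1: rule 1 [tax_filed -> address_verified]. Adds address_verified.
Round 2: rule 8 [address_verified AND household_head -> priority_flag]. Adds priority_flag.
Round 3: rule 5 [priority_flag -> age_verified]. Adds age_verified.
Round 4: rule 3 [age_verified -> case_approved]. Adds case_approved.
Round 5: rule 7 [case_approved AND household_head -> over_18]. Adds over_18.
Closure: {address_verified, age_verified, case_approved, household_head, identity_verified, over_18, priority_flag, tax_filed} — 8 facts.

8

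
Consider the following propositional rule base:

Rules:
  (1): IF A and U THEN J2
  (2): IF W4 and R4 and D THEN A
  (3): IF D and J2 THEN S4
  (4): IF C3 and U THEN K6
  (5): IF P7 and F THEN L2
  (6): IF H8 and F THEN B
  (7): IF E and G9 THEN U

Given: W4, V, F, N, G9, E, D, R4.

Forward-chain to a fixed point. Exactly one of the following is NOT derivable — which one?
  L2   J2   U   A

Round 1: (2) [IF W4 and R4 and D THEN A]; (7) [IF E and G9 THEN U]. New: A, U.
Round 2: (1) [IF A and U THEN J2]. New: J2.
Round 3: (3) [IF D and J2 THEN S4]. New: S4.
Derived: A (round 1), U (round 1), J2 (round 2). L2 never appears in any round.

L2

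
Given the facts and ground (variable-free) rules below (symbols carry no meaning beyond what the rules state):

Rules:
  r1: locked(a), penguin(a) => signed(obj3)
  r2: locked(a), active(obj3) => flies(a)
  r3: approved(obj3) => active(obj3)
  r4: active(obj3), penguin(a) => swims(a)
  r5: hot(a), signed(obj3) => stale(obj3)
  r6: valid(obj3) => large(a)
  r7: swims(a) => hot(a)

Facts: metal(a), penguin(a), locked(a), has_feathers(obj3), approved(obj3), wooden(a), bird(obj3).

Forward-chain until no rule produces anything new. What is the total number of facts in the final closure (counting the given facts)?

Round 1 — r1, r3, derive signed(obj3), active(obj3).
Round 2 — r2, r4, derive flies(a), swims(a).
Round 3 — r7, derive hot(a).
Round 4 — r5, derive stale(obj3).
Closure: {active(obj3), approved(obj3), bird(obj3), flies(a), has_feathers(obj3), hot(a), locked(a), metal(a), penguin(a), signed(obj3), stale(obj3), swims(a), wooden(a)} — 13 facts.

13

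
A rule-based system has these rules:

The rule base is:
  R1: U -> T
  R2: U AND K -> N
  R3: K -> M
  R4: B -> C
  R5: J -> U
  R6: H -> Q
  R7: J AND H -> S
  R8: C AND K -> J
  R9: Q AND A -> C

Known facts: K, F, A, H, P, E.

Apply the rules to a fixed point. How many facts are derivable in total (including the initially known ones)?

Round 1 — R3, R6, derive M, Q.
Round 2 — R9, derive C.
Round 3 — R8, derive J.
Round 4 — R5, R7, derive U, S.
Round 5 — R1, R2, derive T, N.
Closure: {A, C, E, F, H, J, K, M, N, P, Q, S, T, U} — 14 facts.

14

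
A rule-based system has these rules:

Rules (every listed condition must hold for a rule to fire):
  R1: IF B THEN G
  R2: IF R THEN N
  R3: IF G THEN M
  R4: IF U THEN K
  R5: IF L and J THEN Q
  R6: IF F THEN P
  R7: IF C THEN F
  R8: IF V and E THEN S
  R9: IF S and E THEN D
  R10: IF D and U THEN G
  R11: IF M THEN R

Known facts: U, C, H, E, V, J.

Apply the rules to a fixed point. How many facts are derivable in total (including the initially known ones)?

Round 1 fires R4, R7, R8, giving K, F, S.
Round 2 fires R6, R9, giving P, D.
Round 3 fires R10, giving G.
Round 4 fires R3, giving M.
Round 5 fires R11, giving R.
Round 6 fires R2, giving N.
Closure: {C, D, E, F, G, H, J, K, M, N, P, R, S, U, V} — 15 facts.

15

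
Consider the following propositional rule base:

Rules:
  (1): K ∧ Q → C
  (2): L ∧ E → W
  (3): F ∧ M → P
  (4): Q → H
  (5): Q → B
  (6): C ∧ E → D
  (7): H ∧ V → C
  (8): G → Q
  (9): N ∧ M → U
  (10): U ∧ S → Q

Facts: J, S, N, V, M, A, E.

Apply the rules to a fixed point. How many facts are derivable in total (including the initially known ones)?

[1] (9) [N ∧ M → U]. ⇒ new: U.
[2] (10) [U ∧ S → Q]. ⇒ new: Q.
[3] (4) [Q → H]; (5) [Q → B]. ⇒ new: H, B.
[4] (7) [H ∧ V → C]. ⇒ new: C.
[5] (6) [C ∧ E → D]. ⇒ new: D.
Closure: {A, B, C, D, E, H, J, M, N, Q, S, U, V} — 13 facts.

13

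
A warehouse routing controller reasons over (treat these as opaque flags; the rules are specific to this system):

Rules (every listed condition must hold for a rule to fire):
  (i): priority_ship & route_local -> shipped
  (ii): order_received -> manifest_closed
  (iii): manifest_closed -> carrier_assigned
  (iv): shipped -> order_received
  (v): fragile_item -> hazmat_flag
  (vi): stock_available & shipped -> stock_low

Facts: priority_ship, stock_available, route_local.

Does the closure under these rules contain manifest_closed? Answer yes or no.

yes

Round 1 — (i), derive shipped.
Round 2 — (iv), (vi), derive order_received, stock_low.
Round 3 — (ii), derive manifest_closed.
Round 4 — (iii), derive carrier_assigned.
manifest_closed appears in round 3, so it is derivable.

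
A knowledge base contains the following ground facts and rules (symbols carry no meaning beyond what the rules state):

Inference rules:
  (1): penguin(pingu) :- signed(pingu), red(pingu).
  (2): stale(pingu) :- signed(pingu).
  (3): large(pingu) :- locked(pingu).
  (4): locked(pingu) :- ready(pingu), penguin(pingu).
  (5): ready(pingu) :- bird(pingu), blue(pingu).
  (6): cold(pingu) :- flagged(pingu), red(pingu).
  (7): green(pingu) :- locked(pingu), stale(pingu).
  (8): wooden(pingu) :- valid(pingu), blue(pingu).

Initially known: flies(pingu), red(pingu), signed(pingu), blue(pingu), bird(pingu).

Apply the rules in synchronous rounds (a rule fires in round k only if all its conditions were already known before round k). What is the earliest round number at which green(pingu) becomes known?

3

Round 1: (1) [penguin(pingu) :- signed(pingu), red(pingu).]; (2) [stale(pingu) :- signed(pingu).]; (5) [ready(pingu) :- bird(pingu), blue(pingu).]. Adds penguin(pingu), stale(pingu), ready(pingu).
Round 2: (4) [locked(pingu) :- ready(pingu), penguin(pingu).]. Adds locked(pingu).
Round 3: (3) [large(pingu) :- locked(pingu).]; (7) [green(pingu) :- locked(pingu), stale(pingu).]. Adds large(pingu), green(pingu).
green(pingu) first appears in round 3.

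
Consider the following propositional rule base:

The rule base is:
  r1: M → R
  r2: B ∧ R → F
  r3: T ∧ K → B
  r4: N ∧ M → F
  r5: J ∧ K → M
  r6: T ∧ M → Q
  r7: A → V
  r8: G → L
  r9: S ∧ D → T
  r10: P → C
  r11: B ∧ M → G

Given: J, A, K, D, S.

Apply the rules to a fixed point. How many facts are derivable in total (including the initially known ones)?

14

Round 1 fires r5, r7, r9, giving M, V, T.
Round 2 fires r1, r3, r6, giving R, B, Q.
Round 3 fires r2, r11, giving F, G.
Round 4 fires r8, giving L.
Closure: {A, B, D, F, G, J, K, L, M, Q, R, S, T, V} — 14 facts.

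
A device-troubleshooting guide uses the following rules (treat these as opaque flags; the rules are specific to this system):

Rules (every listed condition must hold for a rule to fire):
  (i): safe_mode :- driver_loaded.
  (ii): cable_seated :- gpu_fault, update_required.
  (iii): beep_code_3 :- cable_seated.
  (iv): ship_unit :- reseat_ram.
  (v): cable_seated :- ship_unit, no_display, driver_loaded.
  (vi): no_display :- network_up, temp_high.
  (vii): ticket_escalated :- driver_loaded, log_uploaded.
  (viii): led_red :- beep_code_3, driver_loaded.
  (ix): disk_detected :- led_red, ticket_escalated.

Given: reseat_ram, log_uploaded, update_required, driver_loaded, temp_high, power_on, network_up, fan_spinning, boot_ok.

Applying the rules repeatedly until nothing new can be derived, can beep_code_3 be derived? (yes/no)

yes

Round 1: (i) [safe_mode :- driver_loaded.]; (iv) [ship_unit :- reseat_ram.]; (vi) [no_display :- network_up, temp_high.]; (vii) [ticket_escalated :- driver_loaded, log_uploaded.]. New: safe_mode, ship_unit, no_display, ticket_escalated.
Round 2: (v) [cable_seated :- ship_unit, no_display, driver_loaded.]. New: cable_seated.
Round 3: (iii) [beep_code_3 :- cable_seated.]. New: beep_code_3.
Round 4: (viii) [led_red :- beep_code_3, driver_loaded.]. New: led_red.
Round 5: (ix) [disk_detected :- led_red, ticket_escalated.]. New: disk_detected.
beep_code_3 appears in round 3, so it is derivable.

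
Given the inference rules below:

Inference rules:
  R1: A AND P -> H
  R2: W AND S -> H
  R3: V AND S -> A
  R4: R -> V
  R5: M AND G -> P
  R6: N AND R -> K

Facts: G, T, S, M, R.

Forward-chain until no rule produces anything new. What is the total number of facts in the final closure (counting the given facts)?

9

Round 1: R4 [R -> V]; R5 [M AND G -> P]. Adds V, P.
Round 2: R3 [V AND S -> A]. Adds A.
Round 3: R1 [A AND P -> H]. Adds H.
Closure: {A, G, H, M, P, R, S, T, V} — 9 facts.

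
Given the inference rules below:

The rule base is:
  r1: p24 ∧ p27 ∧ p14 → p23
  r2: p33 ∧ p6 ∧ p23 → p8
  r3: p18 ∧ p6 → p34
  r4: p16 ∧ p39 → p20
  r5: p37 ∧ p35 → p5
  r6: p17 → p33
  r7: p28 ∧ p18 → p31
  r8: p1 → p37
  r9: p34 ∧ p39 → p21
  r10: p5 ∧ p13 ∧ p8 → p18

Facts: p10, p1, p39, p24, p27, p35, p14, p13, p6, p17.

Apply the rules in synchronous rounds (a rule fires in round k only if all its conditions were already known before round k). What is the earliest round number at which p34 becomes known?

Round 1: r1 [p24 ∧ p27 ∧ p14 → p23]; r6 [p17 → p33]; r8 [p1 → p37]. New: p23, p33, p37.
Round 2: r2 [p33 ∧ p6 ∧ p23 → p8]; r5 [p37 ∧ p35 → p5]. New: p8, p5.
Round 3: r10 [p5 ∧ p13 ∧ p8 → p18]. New: p18.
Round 4: r3 [p18 ∧ p6 → p34]. New: p34.
p34 first appears in round 4.

4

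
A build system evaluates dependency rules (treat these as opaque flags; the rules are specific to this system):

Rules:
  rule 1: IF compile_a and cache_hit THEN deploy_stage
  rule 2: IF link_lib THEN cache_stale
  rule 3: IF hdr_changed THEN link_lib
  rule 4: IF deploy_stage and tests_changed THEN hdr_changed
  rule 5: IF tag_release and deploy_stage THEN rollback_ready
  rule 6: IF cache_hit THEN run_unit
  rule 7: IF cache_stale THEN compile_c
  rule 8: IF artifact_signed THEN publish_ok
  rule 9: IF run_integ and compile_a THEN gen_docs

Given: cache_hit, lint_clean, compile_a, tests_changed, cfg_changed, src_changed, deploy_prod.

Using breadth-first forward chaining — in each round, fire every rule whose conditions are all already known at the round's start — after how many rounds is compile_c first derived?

5

[1] rule 1 [IF compile_a and cache_hit THEN deploy_stage]; rule 6 [IF cache_hit THEN run_unit]. ⇒ new: deploy_stage, run_unit.
[2] rule 4 [IF deploy_stage and tests_changed THEN hdr_changed]. ⇒ new: hdr_changed.
[3] rule 3 [IF hdr_changed THEN link_lib]. ⇒ new: link_lib.
[4] rule 2 [IF link_lib THEN cache_stale]. ⇒ new: cache_stale.
[5] rule 7 [IF cache_stale THEN compile_c]. ⇒ new: compile_c.
compile_c first appears in round 5.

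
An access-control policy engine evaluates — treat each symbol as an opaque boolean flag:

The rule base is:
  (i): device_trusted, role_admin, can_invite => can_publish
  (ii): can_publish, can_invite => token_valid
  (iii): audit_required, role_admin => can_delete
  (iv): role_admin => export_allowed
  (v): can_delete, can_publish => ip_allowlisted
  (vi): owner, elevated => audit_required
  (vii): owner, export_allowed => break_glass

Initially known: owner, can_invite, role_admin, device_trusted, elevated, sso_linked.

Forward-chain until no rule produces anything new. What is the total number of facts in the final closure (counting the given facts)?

13

Round 1 — (i), (iv), (vi), derive can_publish, export_allowed, audit_required.
Round 2 — (ii), (iii), (vii), derive token_valid, can_delete, break_glass.
Round 3 — (v), derive ip_allowlisted.
Closure: {audit_required, break_glass, can_delete, can_invite, can_publish, device_trusted, elevated, export_allowed, ip_allowlisted, owner, role_admin, sso_linked, token_valid} — 13 facts.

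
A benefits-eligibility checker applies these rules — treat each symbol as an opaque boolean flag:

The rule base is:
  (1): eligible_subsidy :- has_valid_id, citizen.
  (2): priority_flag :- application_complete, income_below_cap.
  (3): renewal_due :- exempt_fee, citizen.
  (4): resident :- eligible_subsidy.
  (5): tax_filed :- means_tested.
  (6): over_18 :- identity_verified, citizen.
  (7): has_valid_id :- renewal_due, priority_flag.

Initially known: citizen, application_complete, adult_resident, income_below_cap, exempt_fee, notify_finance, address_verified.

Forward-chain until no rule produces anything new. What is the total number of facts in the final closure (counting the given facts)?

Round 1 fires (2), (3), giving priority_flag, renewal_due.
Round 2 fires (7), giving has_valid_id.
Round 3 fires (1), giving eligible_subsidy.
Round 4 fires (4), giving resident.
Closure: {address_verified, adult_resident, application_complete, citizen, eligible_subsidy, exempt_fee, has_valid_id, income_below_cap, notify_finance, priority_flag, renewal_due, resident} — 12 facts.

12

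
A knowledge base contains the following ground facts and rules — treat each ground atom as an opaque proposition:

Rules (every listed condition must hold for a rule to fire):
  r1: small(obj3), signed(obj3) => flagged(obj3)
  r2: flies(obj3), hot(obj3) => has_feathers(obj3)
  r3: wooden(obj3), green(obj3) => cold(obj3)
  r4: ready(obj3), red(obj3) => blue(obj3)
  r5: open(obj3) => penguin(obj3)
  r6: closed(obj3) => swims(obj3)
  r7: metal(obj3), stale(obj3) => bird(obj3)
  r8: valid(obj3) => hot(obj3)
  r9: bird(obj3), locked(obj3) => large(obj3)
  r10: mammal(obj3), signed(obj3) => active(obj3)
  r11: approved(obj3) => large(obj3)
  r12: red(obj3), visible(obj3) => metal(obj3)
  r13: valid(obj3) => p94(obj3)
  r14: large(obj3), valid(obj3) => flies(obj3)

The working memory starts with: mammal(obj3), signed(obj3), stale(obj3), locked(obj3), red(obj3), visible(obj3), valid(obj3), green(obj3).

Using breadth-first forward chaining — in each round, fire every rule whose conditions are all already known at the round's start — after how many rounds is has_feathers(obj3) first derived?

Round 1: r8 [valid(obj3) => hot(obj3)]; r10 [mammal(obj3), signed(obj3) => active(obj3)]; r12 [red(obj3), visible(obj3) => metal(obj3)]; r13 [valid(obj3) => p94(obj3)]. New: hot(obj3), active(obj3), metal(obj3), p94(obj3).
Round 2: r7 [metal(obj3), stale(obj3) => bird(obj3)]. New: bird(obj3).
Round 3: r9 [bird(obj3), locked(obj3) => large(obj3)]. New: large(obj3).
Round 4: r14 [large(obj3), valid(obj3) => flies(obj3)]. New: flies(obj3).
Round 5: r2 [flies(obj3), hot(obj3) => has_feathers(obj3)]. New: has_feathers(obj3).
has_feathers(obj3) first appears in round 5.

5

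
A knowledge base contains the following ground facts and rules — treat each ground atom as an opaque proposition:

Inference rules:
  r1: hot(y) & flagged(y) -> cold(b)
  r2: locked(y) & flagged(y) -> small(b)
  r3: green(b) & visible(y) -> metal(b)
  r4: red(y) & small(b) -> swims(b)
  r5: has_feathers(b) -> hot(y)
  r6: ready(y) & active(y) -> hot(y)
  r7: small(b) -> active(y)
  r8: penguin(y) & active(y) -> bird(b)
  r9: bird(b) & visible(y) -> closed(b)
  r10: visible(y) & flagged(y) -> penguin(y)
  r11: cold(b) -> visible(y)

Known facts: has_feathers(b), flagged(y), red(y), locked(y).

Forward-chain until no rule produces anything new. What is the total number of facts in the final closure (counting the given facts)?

Round 1: r2 [locked(y) & flagged(y) -> small(b)]; r5 [has_feathers(b) -> hot(y)]. New: small(b), hot(y).
Round 2: r1 [hot(y) & flagged(y) -> cold(b)]; r4 [red(y) & small(b) -> swims(b)]; r7 [small(b) -> active(y)]. New: cold(b), swims(b), active(y).
Round 3: r11 [cold(b) -> visible(y)]. New: visible(y).
Round 4: r10 [visible(y) & flagged(y) -> penguin(y)]. New: penguin(y).
Round 5: r8 [penguin(y) & active(y) -> bird(b)]. New: bird(b).
Round 6: r9 [bird(b) & visible(y) -> closed(b)]. New: closed(b).
Closure: {active(y), bird(b), closed(b), cold(b), flagged(y), has_feathers(b), hot(y), locked(y), penguin(y), red(y), small(b), swims(b), visible(y)} — 13 facts.

13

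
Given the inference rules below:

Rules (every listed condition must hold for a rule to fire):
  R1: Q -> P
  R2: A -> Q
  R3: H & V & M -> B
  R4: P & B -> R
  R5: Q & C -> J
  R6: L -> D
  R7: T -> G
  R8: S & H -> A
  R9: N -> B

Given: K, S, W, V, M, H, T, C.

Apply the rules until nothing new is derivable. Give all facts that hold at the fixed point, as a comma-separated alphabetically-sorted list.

A, B, C, G, H, J, K, M, P, Q, R, S, T, V, W

Round 1 — R3, R7, R8, derive B, G, A.
Round 2 — R2, derive Q.
Round 3 — R1, R5, derive P, J.
Round 4 — R4, derive R.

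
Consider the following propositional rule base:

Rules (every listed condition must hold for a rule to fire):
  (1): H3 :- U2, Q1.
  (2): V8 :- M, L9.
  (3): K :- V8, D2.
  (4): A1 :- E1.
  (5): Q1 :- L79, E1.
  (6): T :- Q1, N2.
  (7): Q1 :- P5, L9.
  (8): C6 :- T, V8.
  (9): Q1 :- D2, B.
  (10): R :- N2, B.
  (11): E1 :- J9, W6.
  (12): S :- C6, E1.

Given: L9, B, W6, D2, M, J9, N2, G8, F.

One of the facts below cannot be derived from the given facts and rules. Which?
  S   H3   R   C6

H3

Round 1 fires (2), (9), (10), (11), giving V8, Q1, R, E1.
Round 2 fires (3), (4), (6), giving K, A1, T.
Round 3 fires (8), giving C6.
Round 4 fires (12), giving S.
Derived: S (round 4), C6 (round 3), R (round 1). H3 never appears in any round.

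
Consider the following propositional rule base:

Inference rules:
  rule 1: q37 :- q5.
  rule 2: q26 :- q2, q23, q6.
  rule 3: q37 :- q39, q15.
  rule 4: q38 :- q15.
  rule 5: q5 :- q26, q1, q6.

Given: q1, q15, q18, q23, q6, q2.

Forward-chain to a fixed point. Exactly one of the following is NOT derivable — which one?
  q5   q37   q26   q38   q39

[1] rule 2 [q26 :- q2, q23, q6.]; rule 4 [q38 :- q15.]. ⇒ new: q26, q38.
[2] rule 5 [q5 :- q26, q1, q6.]. ⇒ new: q5.
[3] rule 1 [q37 :- q5.]. ⇒ new: q37.
Derived: q5 (round 2), q38 (round 1), q37 (round 3), q26 (round 1). q39 never appears in any round.

q39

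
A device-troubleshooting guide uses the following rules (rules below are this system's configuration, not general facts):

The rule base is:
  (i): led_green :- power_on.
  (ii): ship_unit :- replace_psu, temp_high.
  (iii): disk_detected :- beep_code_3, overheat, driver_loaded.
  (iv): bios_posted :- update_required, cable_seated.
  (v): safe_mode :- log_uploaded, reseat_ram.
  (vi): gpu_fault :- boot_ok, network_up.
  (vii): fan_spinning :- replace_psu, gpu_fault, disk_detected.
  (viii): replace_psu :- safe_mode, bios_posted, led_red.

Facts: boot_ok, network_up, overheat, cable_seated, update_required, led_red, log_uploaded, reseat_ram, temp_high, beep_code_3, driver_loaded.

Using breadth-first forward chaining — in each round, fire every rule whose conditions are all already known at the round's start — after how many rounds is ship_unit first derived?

3

Round 1 — (iii), (iv), (v), (vi), derive disk_detected, bios_posted, safe_mode, gpu_fault.
Round 2 — (viii), derive replace_psu.
Round 3 — (ii), (vii), derive ship_unit, fan_spinning.
ship_unit first appears in round 3.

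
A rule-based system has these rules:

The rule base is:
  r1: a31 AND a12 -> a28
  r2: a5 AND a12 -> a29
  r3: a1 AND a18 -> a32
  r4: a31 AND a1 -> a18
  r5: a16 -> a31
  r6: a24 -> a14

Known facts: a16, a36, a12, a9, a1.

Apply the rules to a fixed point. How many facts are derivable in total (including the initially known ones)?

9

Round 1 fires r5, giving a31.
Round 2 fires r1, r4, giving a28, a18.
Round 3 fires r3, giving a32.
Closure: {a1, a12, a16, a18, a28, a31, a32, a36, a9} — 9 facts.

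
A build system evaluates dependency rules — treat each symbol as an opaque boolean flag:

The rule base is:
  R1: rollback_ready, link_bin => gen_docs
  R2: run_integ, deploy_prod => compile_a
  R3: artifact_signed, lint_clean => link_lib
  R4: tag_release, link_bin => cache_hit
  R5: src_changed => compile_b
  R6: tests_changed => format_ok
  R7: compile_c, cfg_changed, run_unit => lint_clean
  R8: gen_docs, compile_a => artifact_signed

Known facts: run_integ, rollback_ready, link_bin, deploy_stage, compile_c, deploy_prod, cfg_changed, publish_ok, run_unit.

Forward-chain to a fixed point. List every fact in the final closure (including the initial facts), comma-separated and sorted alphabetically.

Round 1 — R1, R2, R7, derive gen_docs, compile_a, lint_clean.
Round 2 — R8, derive artifact_signed.
Round 3 — R3, derive link_lib.

artifact_signed, cfg_changed, compile_a, compile_c, deploy_prod, deploy_stage, gen_docs, link_bin, link_lib, lint_clean, publish_ok, rollback_ready, run_integ, run_unit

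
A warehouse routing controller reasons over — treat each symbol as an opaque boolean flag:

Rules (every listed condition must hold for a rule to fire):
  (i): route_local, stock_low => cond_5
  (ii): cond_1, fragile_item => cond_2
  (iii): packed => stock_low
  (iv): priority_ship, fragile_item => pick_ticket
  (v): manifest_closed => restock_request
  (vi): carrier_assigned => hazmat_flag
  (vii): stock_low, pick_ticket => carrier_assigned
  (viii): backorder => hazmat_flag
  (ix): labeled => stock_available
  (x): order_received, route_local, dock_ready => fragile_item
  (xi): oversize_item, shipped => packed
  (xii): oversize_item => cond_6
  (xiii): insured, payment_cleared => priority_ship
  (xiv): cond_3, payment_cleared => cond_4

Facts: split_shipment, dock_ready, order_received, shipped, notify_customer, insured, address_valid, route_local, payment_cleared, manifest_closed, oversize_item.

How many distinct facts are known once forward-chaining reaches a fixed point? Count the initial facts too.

21

Round 1: (v) [manifest_closed => restock_request]; (x) [order_received, route_local, dock_ready => fragile_item]; (xi) [oversize_item, shipped => packed]; (xii) [oversize_item => cond_6]; (xiii) [insured, payment_cleared => priority_ship]. Adds restock_request, fragile_item, packed, cond_6, priority_ship.
Round 2: (iii) [packed => stock_low]; (iv) [priority_ship, fragile_item => pick_ticket]. Adds stock_low, pick_ticket.
Round 3: (i) [route_local, stock_low => cond_5]; (vii) [stock_low, pick_ticket => carrier_assigned]. Adds cond_5, carrier_assigned.
Round 4: (vi) [carrier_assigned => hazmat_flag]. Adds hazmat_flag.
Closure: {address_valid, carrier_assigned, cond_5, cond_6, dock_ready, fragile_item, hazmat_flag, insured, manifest_closed, notify_customer, order_received, oversize_item, packed, payment_cleared, pick_ticket, priority_ship, restock_request, route_local, shipped, split_shipment, stock_low} — 21 facts.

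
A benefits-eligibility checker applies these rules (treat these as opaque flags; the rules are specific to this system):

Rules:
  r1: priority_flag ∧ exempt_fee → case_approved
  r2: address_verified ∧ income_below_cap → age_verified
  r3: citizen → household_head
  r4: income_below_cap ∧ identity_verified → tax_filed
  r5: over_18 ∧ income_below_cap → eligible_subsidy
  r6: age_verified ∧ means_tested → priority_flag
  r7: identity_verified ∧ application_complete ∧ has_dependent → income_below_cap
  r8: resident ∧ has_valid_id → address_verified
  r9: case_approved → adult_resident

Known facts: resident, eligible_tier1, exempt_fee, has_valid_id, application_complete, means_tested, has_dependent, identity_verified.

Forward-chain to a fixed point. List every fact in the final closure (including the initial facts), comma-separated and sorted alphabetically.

Round 1 fires r7, r8, giving income_below_cap, address_verified.
Round 2 fires r2, r4, giving age_verified, tax_filed.
Round 3 fires r6, giving priority_flag.
Round 4 fires r1, giving case_approved.
Round 5 fires r9, giving adult_resident.

address_verified, adult_resident, age_verified, application_complete, case_approved, eligible_tier1, exempt_fee, has_dependent, has_valid_id, identity_verified, income_below_cap, means_tested, priority_flag, resident, tax_filed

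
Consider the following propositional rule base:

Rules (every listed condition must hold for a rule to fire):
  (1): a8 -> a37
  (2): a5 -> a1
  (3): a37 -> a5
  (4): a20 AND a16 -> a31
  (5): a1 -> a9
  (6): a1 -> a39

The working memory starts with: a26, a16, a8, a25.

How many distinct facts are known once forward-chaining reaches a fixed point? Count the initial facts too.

Round 1: (1) [a8 -> a37]. New: a37.
Round 2: (3) [a37 -> a5]. New: a5.
Round 3: (2) [a5 -> a1]. New: a1.
Round 4: (5) [a1 -> a9]; (6) [a1 -> a39]. New: a9, a39.
Closure: {a1, a16, a25, a26, a37, a39, a5, a8, a9} — 9 facts.

9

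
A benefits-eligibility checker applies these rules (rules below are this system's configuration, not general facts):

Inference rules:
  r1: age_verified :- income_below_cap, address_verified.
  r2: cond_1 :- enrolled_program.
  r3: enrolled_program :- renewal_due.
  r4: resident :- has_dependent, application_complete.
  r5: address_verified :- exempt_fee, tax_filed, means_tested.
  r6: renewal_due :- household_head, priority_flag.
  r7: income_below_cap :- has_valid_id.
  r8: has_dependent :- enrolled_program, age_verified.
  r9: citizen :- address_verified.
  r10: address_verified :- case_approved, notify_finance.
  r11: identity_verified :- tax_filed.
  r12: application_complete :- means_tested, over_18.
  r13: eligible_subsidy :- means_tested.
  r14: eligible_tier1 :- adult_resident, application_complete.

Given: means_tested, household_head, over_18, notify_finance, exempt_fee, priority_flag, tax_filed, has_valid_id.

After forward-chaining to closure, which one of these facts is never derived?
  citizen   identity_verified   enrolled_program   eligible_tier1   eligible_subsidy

eligible_tier1

[1] r5 [address_verified :- exempt_fee, tax_filed, means_tested.]; r6 [renewal_due :- household_head, priority_flag.]; r7 [income_below_cap :- has_valid_id.]; r11 [identity_verified :- tax_filed.]; r12 [application_complete :- means_tested, over_18.]; r13 [eligible_subsidy :- means_tested.]. ⇒ new: address_verified, renewal_due, income_below_cap, identity_verified, application_complete, eligible_subsidy.
[2] r1 [age_verified :- income_below_cap, address_verified.]; r3 [enrolled_program :- renewal_due.]; r9 [citizen :- address_verified.]. ⇒ new: age_verified, enrolled_program, citizen.
[3] r2 [cond_1 :- enrolled_program.]; r8 [has_dependent :- enrolled_program, age_verified.]. ⇒ new: cond_1, has_dependent.
[4] r4 [resident :- has_dependent, application_complete.]. ⇒ new: resident.
Derived: identity_verified (round 1), eligible_subsidy (round 1), enrolled_program (round 2), citizen (round 2). eligible_tier1 never appears in any round.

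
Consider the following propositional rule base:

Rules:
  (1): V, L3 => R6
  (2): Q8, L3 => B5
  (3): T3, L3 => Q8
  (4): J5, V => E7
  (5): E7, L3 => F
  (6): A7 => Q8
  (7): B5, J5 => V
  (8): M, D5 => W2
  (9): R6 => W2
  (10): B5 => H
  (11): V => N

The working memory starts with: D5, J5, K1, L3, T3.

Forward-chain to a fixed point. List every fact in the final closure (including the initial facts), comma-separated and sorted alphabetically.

Round 1: (3) [T3, L3 => Q8]. Adds Q8.
Round 2: (2) [Q8, L3 => B5]. Adds B5.
Round 3: (7) [B5, J5 => V]; (10) [B5 => H]. Adds V, H.
Round 4: (1) [V, L3 => R6]; (4) [J5, V => E7]; (11) [V => N]. Adds R6, E7, N.
Round 5: (5) [E7, L3 => F]; (9) [R6 => W2]. Adds F, W2.

B5, D5, E7, F, H, J5, K1, L3, N, Q8, R6, T3, V, W2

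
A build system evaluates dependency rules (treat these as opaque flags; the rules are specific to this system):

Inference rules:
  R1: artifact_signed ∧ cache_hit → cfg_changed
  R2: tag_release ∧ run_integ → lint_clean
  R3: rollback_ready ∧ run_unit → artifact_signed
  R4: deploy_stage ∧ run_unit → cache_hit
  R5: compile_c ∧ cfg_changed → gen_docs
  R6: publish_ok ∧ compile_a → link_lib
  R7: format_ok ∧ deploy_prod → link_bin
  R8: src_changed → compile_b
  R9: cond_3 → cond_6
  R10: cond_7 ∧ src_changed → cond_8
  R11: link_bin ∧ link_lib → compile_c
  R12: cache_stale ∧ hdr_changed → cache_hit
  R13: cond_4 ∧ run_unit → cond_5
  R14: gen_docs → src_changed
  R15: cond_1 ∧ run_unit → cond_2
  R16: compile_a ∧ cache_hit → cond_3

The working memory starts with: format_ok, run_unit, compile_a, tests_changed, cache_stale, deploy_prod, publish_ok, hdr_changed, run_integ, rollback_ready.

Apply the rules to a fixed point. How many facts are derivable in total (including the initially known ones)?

21

Round 1: R3 [rollback_ready ∧ run_unit → artifact_signed]; R6 [publish_ok ∧ compile_a → link_lib]; R7 [format_ok ∧ deploy_prod → link_bin]; R12 [cache_stale ∧ hdr_changed → cache_hit]. New: artifact_signed, link_lib, link_bin, cache_hit.
Round 2: R1 [artifact_signed ∧ cache_hit → cfg_changed]; R11 [link_bin ∧ link_lib → compile_c]; R16 [compile_a ∧ cache_hit → cond_3]. New: cfg_changed, compile_c, cond_3.
Round 3: R5 [compile_c ∧ cfg_changed → gen_docs]; R9 [cond_3 → cond_6]. New: gen_docs, cond_6.
Round 4: R14 [gen_docs → src_changed]. New: src_changed.
Round 5: R8 [src_changed → compile_b]. New: compile_b.
Closure: {artifact_signed, cache_hit, cache_stale, cfg_changed, compile_a, compile_b, compile_c, cond_3, cond_6, deploy_prod, format_ok, gen_docs, hdr_changed, link_bin, link_lib, publish_ok, rollback_ready, run_integ, run_unit, src_changed, tests_changed} — 21 facts.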